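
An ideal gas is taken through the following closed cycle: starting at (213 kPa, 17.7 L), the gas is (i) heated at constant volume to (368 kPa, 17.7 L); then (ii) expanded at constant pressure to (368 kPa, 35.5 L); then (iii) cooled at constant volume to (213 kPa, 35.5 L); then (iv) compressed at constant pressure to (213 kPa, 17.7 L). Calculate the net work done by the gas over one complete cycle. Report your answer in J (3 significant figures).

Constant-volume legs do no work.
W(ii) = (368)(35.5 − 17.7) = 6550 J; W(iv) = (213)(17.7 − 35.5) = -3791 J.
W_net = 6550 − 3791 = 2759 J (the clockwise enclosed area).

W_net ≈ 2760 J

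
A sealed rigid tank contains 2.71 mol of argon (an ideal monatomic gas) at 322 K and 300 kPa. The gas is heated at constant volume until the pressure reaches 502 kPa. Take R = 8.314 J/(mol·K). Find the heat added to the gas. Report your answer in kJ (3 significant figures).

Q ≈ 7.33 kJ

Constant volume ⇒ W = 0, so Q = ΔU = nCᵥΔT with Cᵥ = 3R/2 = 12.47 J/(mol·K).
At constant V, T₂/T₁ = P₂/P₁ ⇒ ΔT = T₁(P₂/P₁ − 1) = 322·(502/300 − 1) = 216.8 K.
ΔU = (2.71)(12.47)(216.8) = 7328 J.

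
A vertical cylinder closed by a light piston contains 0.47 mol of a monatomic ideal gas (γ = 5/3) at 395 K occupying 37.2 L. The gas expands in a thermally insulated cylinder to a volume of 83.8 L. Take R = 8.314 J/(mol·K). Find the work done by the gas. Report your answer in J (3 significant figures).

Adiabatic: TV^(γ−1) = const with γ = 5/3.
T₂ = T₁ (V₁/V₂)^(γ−1) = 395 × (37.2/83.8)^0.667 = 395 × 0.5819 = 229.9 K.
W_by = nCᵥ(T₁ − T₂) = (0.47)(12.47)(395 − 229.9) = 967.9 J.

W ≈ 968 J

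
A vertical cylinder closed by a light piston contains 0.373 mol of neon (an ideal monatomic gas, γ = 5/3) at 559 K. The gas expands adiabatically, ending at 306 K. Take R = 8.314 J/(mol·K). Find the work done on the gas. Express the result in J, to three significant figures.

W ≈ -1180 J

Adiabatic ⇒ Q = 0, so W_by = −ΔU = nCᵥ(T₁ − T₂).
Cᵥ = 3R/2 = 12.47 J/(mol·K).
W = (0.373)(12.47)(559 − 306) = 1177 J.
Work on gas = −W_by = -1177 J.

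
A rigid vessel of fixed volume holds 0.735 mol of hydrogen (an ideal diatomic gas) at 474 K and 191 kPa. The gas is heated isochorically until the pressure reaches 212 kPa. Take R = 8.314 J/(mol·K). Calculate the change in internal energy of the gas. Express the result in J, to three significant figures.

ΔU ≈ 796 J

Constant volume ⇒ W = 0, so Q = ΔU = nCᵥΔT with Cᵥ = 5R/2 = 20.79 J/(mol·K).
At constant V, T₂/T₁ = P₂/P₁ ⇒ ΔT = T₁(P₂/P₁ − 1) = 474·(212/191 − 1) = 52.12 K.
ΔU = (0.735)(20.79)(52.12) = 796.2 J.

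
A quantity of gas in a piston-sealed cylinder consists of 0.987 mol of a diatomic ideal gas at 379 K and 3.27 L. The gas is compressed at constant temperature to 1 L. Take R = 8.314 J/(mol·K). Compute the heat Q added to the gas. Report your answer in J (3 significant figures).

Q ≈ -3680 J

Isothermal ⇒ ΔU = 0, so Q = W = nRT ln(V₂/V₁).
Q = (0.987)(8.314)(379) ln(1/3.27) = 3110 × -1.185 = -3685 J.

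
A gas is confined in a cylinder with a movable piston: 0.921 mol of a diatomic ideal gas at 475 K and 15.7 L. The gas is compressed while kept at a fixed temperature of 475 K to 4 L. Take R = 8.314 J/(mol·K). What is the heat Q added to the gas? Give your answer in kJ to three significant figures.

Isothermal ⇒ ΔU = 0, so Q = W = nRT ln(V₂/V₁).
Q = (0.921)(8.314)(475) ln(4/15.7) = 3637 × -1.367 = -4973 J.

Q ≈ -4.97 kJ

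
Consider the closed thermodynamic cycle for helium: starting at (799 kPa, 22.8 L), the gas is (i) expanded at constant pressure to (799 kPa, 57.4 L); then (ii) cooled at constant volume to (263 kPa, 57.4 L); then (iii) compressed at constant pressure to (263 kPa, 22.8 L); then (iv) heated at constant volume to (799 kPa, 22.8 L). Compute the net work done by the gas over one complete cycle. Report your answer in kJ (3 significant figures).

W_net ≈ 18.5 kJ

Constant-volume legs do no work.
W(i) = (799)(57.4 − 22.8) = 27645 J; W(iii) = (263)(22.8 − 57.4) = -9100 J.
W_net = 27645 − 9100 = 18546 J (the clockwise enclosed area).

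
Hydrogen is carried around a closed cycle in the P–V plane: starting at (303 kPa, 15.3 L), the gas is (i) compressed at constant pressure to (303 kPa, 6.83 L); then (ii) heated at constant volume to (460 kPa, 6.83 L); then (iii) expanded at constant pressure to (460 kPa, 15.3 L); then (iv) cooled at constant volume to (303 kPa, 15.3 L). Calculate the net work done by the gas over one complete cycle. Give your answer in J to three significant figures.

Constant-volume legs do no work.
W(i) = (303)(6.83 − 15.3) = -2566 J; W(iii) = (460)(15.3 − 6.83) = 3896 J.
W_net = -2566 + 3896 = 1330 J (the clockwise enclosed area).

W_net ≈ 1330 J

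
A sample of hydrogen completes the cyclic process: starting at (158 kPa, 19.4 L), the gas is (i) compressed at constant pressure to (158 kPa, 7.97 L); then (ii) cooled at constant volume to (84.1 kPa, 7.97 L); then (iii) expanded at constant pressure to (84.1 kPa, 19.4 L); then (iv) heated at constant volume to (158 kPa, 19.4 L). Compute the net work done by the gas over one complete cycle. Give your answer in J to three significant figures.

Constant-volume legs do no work.
W(i) = (158)(7.97 − 19.4) = -1806 J; W(iii) = (84.1)(19.4 − 7.97) = 961.3 J.
W_net = -1806 + 961.3 = -844.7 J (the counter-clockwise enclosed area).

W_net ≈ -845 J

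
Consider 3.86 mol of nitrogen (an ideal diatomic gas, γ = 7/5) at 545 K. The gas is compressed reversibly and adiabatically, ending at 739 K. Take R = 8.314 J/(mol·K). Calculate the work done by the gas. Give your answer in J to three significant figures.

W ≈ -15600 J

Adiabatic ⇒ Q = 0, so W_by = −ΔU = nCᵥ(T₁ − T₂).
Cᵥ = 5R/2 = 20.79 J/(mol·K).
W = (3.86)(20.79)(545 − 739) = -15565 J.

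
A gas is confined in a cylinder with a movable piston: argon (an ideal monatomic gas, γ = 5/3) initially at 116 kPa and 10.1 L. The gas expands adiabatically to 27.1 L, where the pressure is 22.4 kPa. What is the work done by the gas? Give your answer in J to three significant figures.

Adiabatic: W = (P₁V₁ − P₂V₂)/(γ − 1) with γ = 5/3.
P₁V₁ = 1172 J, P₂V₂ = 607 J.
W = (1172 − 607) / 0.6667 = 846.8 J.

W ≈ 847 J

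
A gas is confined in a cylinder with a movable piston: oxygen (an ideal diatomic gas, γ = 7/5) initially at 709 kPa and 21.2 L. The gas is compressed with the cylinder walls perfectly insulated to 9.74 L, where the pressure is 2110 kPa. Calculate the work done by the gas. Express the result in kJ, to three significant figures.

W ≈ -13.8 kJ

Adiabatic: W = (P₁V₁ − P₂V₂)/(γ − 1) with γ = 7/5.
P₁V₁ = 15031 J, P₂V₂ = 20551 J.
W = (15031 − 20551) / 0.4 = -13802 J.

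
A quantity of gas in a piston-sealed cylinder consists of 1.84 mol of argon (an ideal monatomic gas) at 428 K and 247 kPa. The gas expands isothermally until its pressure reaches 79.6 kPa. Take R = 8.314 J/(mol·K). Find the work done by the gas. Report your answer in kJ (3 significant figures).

Isothermal process: W = nRT ln(V₂/V₁) = nRT ln(P₁/P₂).
W = (1.84)(8.314)(428) × ln(247/79.6)
  = 6547 × ln(3.103) = 6547 × 1.132
W_by_gas = 7414 J.

W ≈ 7.41 kJ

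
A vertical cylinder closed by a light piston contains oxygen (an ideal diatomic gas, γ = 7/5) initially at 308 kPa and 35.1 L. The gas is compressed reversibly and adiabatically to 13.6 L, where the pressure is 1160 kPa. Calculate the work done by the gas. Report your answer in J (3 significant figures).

Adiabatic: W = (P₁V₁ − P₂V₂)/(γ − 1) with γ = 7/5.
P₁V₁ = 10811 J, P₂V₂ = 15776 J.
W = (10811 − 15776) / 0.4 = -12413 J.

W ≈ -12400 J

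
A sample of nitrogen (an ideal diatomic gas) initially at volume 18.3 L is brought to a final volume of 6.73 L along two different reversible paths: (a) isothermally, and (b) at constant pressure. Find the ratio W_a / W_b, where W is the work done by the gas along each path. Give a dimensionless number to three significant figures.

W_a / W_b ≈ 1.58

Path (a) isothermal: W = P₁V₁ ln(V₂/V₁) → W_a/(P₁V₁) = -1.
Path (b) isobaric: W = P₁(V₂ − V₁) → W_b/(P₁V₁) = -0.6322.
W_a / W_b = -1 / -0.6322 = 1.582.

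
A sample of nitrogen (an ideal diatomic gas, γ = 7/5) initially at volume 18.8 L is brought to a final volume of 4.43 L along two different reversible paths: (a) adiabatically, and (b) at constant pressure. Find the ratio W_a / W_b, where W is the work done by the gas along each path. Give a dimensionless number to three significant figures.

W_a / W_b ≈ 2.56

Path (a) adiabatic: W = P₁V₁(1 − (V₁/V₂)^(γ−1))/(γ−1) → W_a/(P₁V₁) = -1.957.
Path (b) isobaric: W = P₁(V₂ − V₁) → W_b/(P₁V₁) = -0.7644.
W_a / W_b = -1.957 / -0.7644 = 2.56.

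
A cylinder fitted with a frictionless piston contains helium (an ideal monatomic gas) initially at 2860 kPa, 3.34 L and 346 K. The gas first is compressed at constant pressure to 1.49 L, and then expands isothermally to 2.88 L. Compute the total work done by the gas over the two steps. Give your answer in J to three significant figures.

Step 1 (isobaric): W = PΔV = (2860 kPa)(1.49 − 3.34 L) = -5291 J.
After step 1: P = 2860 kPa, V = 1.49 L, T = 154.4 K.
Step 2 (isothermal): W = P₁V₁ ln(V₂/V₁) = (4261) ln(2.88/1.49) = 2808 J.
W_total = -5291 + 2808 = -2483 J.

W_total ≈ -2480 J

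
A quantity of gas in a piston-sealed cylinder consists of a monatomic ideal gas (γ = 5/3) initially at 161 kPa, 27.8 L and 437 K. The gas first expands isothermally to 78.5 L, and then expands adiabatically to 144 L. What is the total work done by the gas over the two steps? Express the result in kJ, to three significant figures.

W_total ≈ 6.88 kJ

Step 1 (isothermal): W = P₁V₁ ln(V₂/V₁) = (4476) ln(78.5/27.8) = 4646 J.
After step 1: P = 57.02 kPa, V = 78.5 L, T = 437 K.
Step 2 (adiabatic): W = (P₁V₁ − P₂V₂)/(γ−1) = (4476 − 2987)/0.667 = 2233 J.
W_total = 4646 + 2233 = 6880 J.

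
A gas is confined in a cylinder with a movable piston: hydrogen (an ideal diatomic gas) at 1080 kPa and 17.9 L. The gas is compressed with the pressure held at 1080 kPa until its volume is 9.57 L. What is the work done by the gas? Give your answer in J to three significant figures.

Isobaric: W = P ΔV.
W = (1080 kPa)(9.57 − 17.9 L) = (1080)(-8.33) = -8996 J.

W ≈ -9000 J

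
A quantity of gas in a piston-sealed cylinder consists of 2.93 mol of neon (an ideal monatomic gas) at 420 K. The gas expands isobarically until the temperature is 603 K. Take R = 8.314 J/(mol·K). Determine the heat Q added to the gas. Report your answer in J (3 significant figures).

Q ≈ 11100 J

Isobaric: W = nRΔT = (2.93)(8.314)(183) = 4458 J.
ΔU = nCᵥΔT with Cᵥ = 3R/2: ΔU = (2.93)(12.47)(183) = 6687 J.
Q = ΔU + W = 6687 + 4458 = 11145 J.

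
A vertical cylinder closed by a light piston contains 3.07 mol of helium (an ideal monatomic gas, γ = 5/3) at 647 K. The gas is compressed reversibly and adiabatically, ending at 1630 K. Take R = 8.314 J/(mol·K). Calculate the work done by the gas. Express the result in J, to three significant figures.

W ≈ -37600 J

Adiabatic ⇒ Q = 0, so W_by = −ΔU = nCᵥ(T₁ − T₂).
Cᵥ = 3R/2 = 12.47 J/(mol·K).
W = (3.07)(12.47)(647 − 1630) = -37635 J.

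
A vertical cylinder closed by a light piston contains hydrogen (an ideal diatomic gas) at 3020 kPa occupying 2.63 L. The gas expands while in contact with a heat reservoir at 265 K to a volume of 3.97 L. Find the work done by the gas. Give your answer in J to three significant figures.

W ≈ 3270 J

Isothermal: W = nRT ln(V₂/V₁) = P₁V₁ ln(V₂/V₁).
P₁V₁ = (3020 kPa)(2.63 L) = 7943 J.
W = 7943 × ln(3.97/2.63) = 7943 × 0.4118
W_by_gas = 3271 J.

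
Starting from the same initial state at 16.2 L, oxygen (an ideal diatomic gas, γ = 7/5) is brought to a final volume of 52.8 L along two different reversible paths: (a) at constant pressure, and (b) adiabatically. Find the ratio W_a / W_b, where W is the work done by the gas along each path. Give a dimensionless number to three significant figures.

W_a / W_b ≈ 2.40

Path (a) isobaric: W = P₁(V₂ − V₁) → W_a/(P₁V₁) = 2.259.
Path (b) adiabatic: W = P₁V₁(1 − (V₁/V₂)^(γ−1))/(γ−1) → W_b/(P₁V₁) = 0.9416.
W_a / W_b = 2.259 / 0.9416 = 2.4.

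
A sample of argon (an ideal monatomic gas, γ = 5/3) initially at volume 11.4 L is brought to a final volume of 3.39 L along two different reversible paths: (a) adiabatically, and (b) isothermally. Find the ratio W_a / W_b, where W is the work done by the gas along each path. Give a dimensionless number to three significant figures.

W_a / W_b ≈ 1.54

Path (a) adiabatic: W = P₁V₁(1 − (V₁/V₂)^(γ−1))/(γ−1) → W_a/(P₁V₁) = -1.867.
Path (b) isothermal: W = P₁V₁ ln(V₂/V₁) → W_b/(P₁V₁) = -1.213.
W_a / W_b = -1.867 / -1.213 = 1.539.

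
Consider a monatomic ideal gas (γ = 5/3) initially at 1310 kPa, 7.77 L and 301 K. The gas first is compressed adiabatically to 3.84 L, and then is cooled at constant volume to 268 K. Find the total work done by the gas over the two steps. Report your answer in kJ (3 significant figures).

W_total ≈ -9.16 kJ

Step 1 (adiabatic): W = (P₁V₁ − P₂V₂)/(γ−1) = (10179 − 16284)/0.667 = -9157 J.
Step 2 (isochoric): W = 0 (constant volume).
W_total = -9157 + 0 = -9157 J.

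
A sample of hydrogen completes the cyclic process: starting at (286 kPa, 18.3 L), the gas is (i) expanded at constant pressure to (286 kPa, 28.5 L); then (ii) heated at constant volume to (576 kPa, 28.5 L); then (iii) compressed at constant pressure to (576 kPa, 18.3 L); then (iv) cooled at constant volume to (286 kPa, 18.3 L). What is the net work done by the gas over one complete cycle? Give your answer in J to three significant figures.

W_net ≈ -2960 J

Constant-volume legs do no work.
W(i) = (286)(28.5 − 18.3) = 2917 J; W(iii) = (576)(18.3 − 28.5) = -5875 J.
W_net = 2917 − 5875 = -2958 J (the counter-clockwise enclosed area).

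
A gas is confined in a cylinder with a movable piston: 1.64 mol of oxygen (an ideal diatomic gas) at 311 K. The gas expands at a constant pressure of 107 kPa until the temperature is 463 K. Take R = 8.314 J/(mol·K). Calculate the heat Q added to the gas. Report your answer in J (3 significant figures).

Q ≈ 7250 J

Isobaric: W = nRΔT = (1.64)(8.314)(152) = 2073 J.
ΔU = nCᵥΔT with Cᵥ = 5R/2: ΔU = (1.64)(20.79)(152) = 5181 J.
Q = ΔU + W = 5181 + 2073 = 7254 J.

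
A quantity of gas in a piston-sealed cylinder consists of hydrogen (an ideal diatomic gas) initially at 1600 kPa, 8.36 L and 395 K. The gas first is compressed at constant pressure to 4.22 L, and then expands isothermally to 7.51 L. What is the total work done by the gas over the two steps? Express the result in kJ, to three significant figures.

W_total ≈ -2.73 kJ

Step 1 (isobaric): W = PΔV = (1600 kPa)(4.22 − 8.36 L) = -6624 J.
After step 1: P = 1600 kPa, V = 4.22 L, T = 199.4 K.
Step 2 (isothermal): W = P₁V₁ ln(V₂/V₁) = (6752) ln(7.51/4.22) = 3892 J.
W_total = -6624 + 3892 = -2732 J.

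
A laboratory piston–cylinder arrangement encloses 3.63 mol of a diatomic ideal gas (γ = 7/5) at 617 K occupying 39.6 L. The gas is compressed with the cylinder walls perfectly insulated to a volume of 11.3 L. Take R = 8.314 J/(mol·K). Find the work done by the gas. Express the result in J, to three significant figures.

Adiabatic: TV^(γ−1) = const with γ = 7/5.
T₂ = T₁ (V₁/V₂)^(γ−1) = 617 × (39.6/11.3)^0.4 = 617 × 1.651 = 1019 K.
W_by = nCᵥ(T₁ − T₂) = (3.63)(20.79)(617 − 1019) = -30323 J.

W ≈ -30300 J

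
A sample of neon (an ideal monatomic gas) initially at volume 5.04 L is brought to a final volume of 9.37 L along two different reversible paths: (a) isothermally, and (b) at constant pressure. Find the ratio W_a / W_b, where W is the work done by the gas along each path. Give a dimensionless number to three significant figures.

W_a / W_b ≈ 0.722

Path (a) isothermal: W = P₁V₁ ln(V₂/V₁) → W_a/(P₁V₁) = 0.6201.
Path (b) isobaric: W = P₁(V₂ − V₁) → W_b/(P₁V₁) = 0.8591.
W_a / W_b = 0.6201 / 0.8591 = 0.7218.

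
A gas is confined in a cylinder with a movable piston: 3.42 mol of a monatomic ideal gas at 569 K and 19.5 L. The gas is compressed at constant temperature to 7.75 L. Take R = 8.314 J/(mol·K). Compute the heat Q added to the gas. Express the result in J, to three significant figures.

Isothermal ⇒ ΔU = 0, so Q = W = nRT ln(V₂/V₁).
Q = (3.42)(8.314)(569) ln(7.75/19.5) = 16179 × -0.9227 = -14929 J.

Q ≈ -14900 J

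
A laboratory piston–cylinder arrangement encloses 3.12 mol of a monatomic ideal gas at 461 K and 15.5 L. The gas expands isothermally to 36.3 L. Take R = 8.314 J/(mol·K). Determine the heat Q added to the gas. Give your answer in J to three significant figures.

Q ≈ 10200 J

Isothermal ⇒ ΔU = 0, so Q = W = nRT ln(V₂/V₁).
Q = (3.12)(8.314)(461) ln(36.3/15.5) = 11958 × 0.851 = 10176 J.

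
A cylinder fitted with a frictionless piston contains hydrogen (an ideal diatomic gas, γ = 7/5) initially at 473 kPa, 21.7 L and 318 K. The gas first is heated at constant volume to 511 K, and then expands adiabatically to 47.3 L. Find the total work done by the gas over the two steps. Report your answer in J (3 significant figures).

W_total ≈ 11000 J

Step 1 (isochoric): W = 0 (constant volume).
After step 1: P = 760.1 kPa (V unchanged).
Step 2 (adiabatic): W = (P₁V₁ − P₂V₂)/(γ−1) = (16494 − 12077)/0.4 = 11042 J.
W_total = 0 + 11042 = 11042 J.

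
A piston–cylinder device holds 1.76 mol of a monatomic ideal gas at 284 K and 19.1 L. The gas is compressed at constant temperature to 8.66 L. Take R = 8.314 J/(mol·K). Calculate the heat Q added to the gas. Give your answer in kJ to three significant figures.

Q ≈ -3.29 kJ

Isothermal ⇒ ΔU = 0, so Q = W = nRT ln(V₂/V₁).
Q = (1.76)(8.314)(284) ln(8.66/19.1) = 4156 × -0.791 = -3287 J.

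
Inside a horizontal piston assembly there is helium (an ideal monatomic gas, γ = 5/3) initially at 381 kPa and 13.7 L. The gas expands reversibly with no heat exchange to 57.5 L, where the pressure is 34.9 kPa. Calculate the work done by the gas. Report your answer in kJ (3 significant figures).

Adiabatic: W = (P₁V₁ − P₂V₂)/(γ − 1) with γ = 5/3.
P₁V₁ = 5220 J, P₂V₂ = 2007 J.
W = (5220 − 2007) / 0.6667 = 4819 J.

W ≈ 4.82 kJ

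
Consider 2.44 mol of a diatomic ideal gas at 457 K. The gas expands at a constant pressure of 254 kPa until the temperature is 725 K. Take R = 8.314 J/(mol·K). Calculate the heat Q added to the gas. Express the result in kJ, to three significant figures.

Isobaric: W = nRΔT = (2.44)(8.314)(268) = 5437 J.
ΔU = nCᵥΔT with Cᵥ = 5R/2: ΔU = (2.44)(20.79)(268) = 13592 J.
Q = ΔU + W = 13592 + 5437 = 19028 J.

Q ≈ 19.0 kJ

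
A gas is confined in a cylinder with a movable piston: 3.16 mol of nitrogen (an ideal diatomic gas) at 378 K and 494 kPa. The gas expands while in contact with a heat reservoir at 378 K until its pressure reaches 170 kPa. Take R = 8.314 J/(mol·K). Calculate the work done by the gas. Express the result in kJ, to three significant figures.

W ≈ 10.6 kJ

Isothermal process: W = nRT ln(V₂/V₁) = nRT ln(P₁/P₂).
W = (3.16)(8.314)(378) × ln(494/170)
  = 9931 × ln(2.906) = 9931 × 1.067
W_by_gas = 10594 J.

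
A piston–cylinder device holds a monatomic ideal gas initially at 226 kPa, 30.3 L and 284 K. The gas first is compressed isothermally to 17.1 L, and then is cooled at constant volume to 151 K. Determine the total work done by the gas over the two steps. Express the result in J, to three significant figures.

W_total ≈ -3920 J

Step 1 (isothermal): W = P₁V₁ ln(V₂/V₁) = (6848) ln(17.1/30.3) = -3917 J.
Step 2 (isochoric): W = 0 (constant volume).
W_total = -3917 + 0 = -3917 J.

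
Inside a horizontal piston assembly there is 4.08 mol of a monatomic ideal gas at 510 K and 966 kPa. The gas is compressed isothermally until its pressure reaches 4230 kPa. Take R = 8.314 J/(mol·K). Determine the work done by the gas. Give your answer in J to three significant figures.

Isothermal process: W = nRT ln(V₂/V₁) = nRT ln(P₁/P₂).
W = (4.08)(8.314)(510) × ln(966/4230)
  = 17300 × ln(0.2284) = 17300 × -1.477
W_by_gas = -25548 J.

W ≈ -25500 J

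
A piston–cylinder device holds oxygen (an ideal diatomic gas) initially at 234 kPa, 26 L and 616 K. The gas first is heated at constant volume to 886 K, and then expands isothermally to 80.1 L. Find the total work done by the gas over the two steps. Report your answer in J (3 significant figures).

W_total ≈ 9850 J

Step 1 (isochoric): W = 0 (constant volume).
After step 1: P = 336.6 kPa (V unchanged).
Step 2 (isothermal): W = P₁V₁ ln(V₂/V₁) = (8751) ln(80.1/26) = 9846 J.
W_total = 0 + 9846 = 9846 J.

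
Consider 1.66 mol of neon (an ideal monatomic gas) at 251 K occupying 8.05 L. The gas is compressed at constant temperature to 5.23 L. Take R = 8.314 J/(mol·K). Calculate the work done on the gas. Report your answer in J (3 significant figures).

Isothermal: W = nRT ln(V₂/V₁).
W = (1.66)(8.314)(251) × ln(5.23/8.05)
  = 3464 × -0.4313
W_by_gas = -1494 J; work on gas = −W_by = 1494 J.

W ≈ 1490 J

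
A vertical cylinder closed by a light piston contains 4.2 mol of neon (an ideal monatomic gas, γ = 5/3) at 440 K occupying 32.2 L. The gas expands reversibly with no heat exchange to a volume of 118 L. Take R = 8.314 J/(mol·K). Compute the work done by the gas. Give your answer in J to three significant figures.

Adiabatic: TV^(γ−1) = const with γ = 5/3.
T₂ = T₁ (V₁/V₂)^(γ−1) = 440 × (32.2/118)^0.667 = 440 × 0.4207 = 185.1 K.
W_by = nCᵥ(T₁ − T₂) = (4.2)(12.47)(440 − 185.1) = 13351 J.

W ≈ 13400 J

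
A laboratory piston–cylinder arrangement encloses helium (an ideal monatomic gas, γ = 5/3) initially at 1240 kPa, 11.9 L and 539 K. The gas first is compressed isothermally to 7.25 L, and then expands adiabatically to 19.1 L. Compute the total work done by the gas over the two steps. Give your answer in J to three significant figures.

Step 1 (isothermal): W = P₁V₁ ln(V₂/V₁) = (14756) ln(7.25/11.9) = -7312 J.
After step 1: P = 2035 kPa, V = 7.25 L, T = 539 K.
Step 2 (adiabatic): W = (P₁V₁ − P₂V₂)/(γ−1) = (14756 − 7736)/0.667 = 10530 J.
W_total = -7312 + 10530 = 3218 J.

W_total ≈ 3220 J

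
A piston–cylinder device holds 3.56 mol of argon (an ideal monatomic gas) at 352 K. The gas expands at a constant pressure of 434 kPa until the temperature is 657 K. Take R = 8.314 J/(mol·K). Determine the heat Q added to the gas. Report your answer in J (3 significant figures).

Isobaric: W = nRΔT = (3.56)(8.314)(305) = 9027 J.
ΔU = nCᵥΔT with Cᵥ = 3R/2: ΔU = (3.56)(12.47)(305) = 13541 J.
Q = ΔU + W = 13541 + 9027 = 22568 J.

Q ≈ 22600 J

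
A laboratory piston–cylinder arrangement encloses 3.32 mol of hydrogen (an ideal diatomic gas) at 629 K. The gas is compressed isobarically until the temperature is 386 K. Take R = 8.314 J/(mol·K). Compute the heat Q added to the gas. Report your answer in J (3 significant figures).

Isobaric: W = nRΔT = (3.32)(8.314)(-243) = -6707 J.
ΔU = nCᵥΔT with Cᵥ = 5R/2: ΔU = (3.32)(20.79)(-243) = -16769 J.
Q = ΔU + W = -16769 − 6707 = -23476 J.

Q ≈ -23500 J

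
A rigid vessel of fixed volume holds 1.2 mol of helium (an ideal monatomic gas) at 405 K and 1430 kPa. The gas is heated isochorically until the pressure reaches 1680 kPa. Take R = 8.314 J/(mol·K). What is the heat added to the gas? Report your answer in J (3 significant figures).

Constant volume ⇒ W = 0, so Q = ΔU = nCᵥΔT with Cᵥ = 3R/2 = 12.47 J/(mol·K).
At constant V, T₂/T₁ = P₂/P₁ ⇒ ΔT = T₁(P₂/P₁ − 1) = 405·(1680/1430 − 1) = 70.8 K.
ΔU = (1.2)(12.47)(70.8) = 1060 J.

Q ≈ 1060 J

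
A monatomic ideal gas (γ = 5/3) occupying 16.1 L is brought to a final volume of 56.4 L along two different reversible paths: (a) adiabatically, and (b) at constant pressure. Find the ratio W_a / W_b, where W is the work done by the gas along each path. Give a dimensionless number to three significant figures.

Path (a) adiabatic: W = P₁V₁(1 − (V₁/V₂)^(γ−1))/(γ−1) → W_a/(P₁V₁) = 0.8497.
Path (b) isobaric: W = P₁(V₂ − V₁) → W_b/(P₁V₁) = 2.503.
W_a / W_b = 0.8497 / 2.503 = 0.3395.

W_a / W_b ≈ 0.339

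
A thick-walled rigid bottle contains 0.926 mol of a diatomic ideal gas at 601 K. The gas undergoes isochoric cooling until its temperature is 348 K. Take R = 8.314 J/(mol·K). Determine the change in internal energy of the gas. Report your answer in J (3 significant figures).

Constant volume ⇒ W = 0, so Q = ΔU = nCᵥΔT with Cᵥ = 5R/2 = 20.79 J/(mol·K).
ΔU = (0.926)(20.79)(348 − 601) = -4869 J.

ΔU ≈ -4870 J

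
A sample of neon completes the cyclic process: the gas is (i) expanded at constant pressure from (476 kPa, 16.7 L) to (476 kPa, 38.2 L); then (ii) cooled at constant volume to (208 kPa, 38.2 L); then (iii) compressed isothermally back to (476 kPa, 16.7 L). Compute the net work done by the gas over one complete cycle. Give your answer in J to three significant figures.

Leg (i): W = PΔV = (476)(38.2 − 16.7) = 10234 J.
Leg (ii): W = 0.
Leg (iii): W = PᵢVᵢ ln(V_f/Vᵢ) = (7946) ln(16.7/38.2) = -6574 J.
W_net = 10234 − 6574 = 3660 J.

W_net ≈ 3660 J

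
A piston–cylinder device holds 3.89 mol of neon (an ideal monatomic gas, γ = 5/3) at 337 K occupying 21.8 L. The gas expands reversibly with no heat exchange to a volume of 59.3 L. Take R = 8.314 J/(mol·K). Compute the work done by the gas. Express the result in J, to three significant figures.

Adiabatic: TV^(γ−1) = const with γ = 5/3.
T₂ = T₁ (V₁/V₂)^(γ−1) = 337 × (21.8/59.3)^0.667 = 337 × 0.5132 = 172.9 K.
W_by = nCᵥ(T₁ − T₂) = (3.89)(12.47)(337 − 172.9) = 7959 J.

W ≈ 7960 J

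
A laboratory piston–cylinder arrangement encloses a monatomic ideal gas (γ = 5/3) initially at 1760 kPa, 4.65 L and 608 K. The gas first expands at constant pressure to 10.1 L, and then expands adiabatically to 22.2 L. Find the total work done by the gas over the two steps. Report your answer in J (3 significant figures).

W_total ≈ 20500 J

Step 1 (isobaric): W = PΔV = (1760 kPa)(10.1 − 4.65 L) = 9592 J.
After step 1: P = 1760 kPa, V = 10.1 L, T = 1321 K.
Step 2 (adiabatic): W = (P₁V₁ − P₂V₂)/(γ−1) = (17776 − 10515)/0.667 = 10891 J.
W_total = 9592 + 10891 = 20483 J.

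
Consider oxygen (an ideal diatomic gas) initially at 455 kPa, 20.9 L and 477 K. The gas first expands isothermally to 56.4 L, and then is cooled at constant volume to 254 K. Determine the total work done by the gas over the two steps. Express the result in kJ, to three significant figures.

Step 1 (isothermal): W = P₁V₁ ln(V₂/V₁) = (9510) ln(56.4/20.9) = 9440 J.
Step 2 (isochoric): W = 0 (constant volume).
W_total = 9440 + 0 = 9440 J.

W_total ≈ 9.44 kJ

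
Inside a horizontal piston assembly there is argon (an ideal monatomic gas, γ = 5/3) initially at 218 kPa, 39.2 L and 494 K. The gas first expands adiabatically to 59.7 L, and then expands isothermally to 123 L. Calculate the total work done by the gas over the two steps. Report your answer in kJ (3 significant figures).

W_total ≈ 7.80 kJ

Step 1 (adiabatic): W = (P₁V₁ − P₂V₂)/(γ−1) = (8546 − 6456)/0.667 = 3135 J.
After step 1: P = 108.1 kPa, V = 59.7 L, T = 373.2 K.
Step 2 (isothermal): W = P₁V₁ ln(V₂/V₁) = (6456) ln(123/59.7) = 4667 J.
W_total = 3135 + 4667 = 7801 J.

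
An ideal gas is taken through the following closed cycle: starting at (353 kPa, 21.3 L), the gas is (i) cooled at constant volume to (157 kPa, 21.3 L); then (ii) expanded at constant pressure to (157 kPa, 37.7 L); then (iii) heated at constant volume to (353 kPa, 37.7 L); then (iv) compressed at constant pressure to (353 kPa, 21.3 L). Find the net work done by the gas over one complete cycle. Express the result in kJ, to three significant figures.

Constant-volume legs do no work.
W(ii) = (157)(37.7 − 21.3) = 2575 J; W(iv) = (353)(21.3 − 37.7) = -5789 J.
W_net = 2575 − 5789 = -3214 J (the counter-clockwise enclosed area).

W_net ≈ -3.21 kJ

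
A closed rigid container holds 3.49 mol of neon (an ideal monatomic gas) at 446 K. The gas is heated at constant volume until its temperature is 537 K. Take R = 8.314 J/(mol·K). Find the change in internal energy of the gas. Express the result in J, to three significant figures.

ΔU ≈ 3960 J

Constant volume ⇒ W = 0, so Q = ΔU = nCᵥΔT with Cᵥ = 3R/2 = 12.47 J/(mol·K).
ΔU = (3.49)(12.47)(537 − 446) = 3961 J.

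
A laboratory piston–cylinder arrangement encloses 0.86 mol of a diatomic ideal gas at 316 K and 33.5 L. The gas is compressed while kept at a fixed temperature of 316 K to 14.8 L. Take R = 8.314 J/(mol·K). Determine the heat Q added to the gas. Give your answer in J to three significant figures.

Q ≈ -1850 J

Isothermal ⇒ ΔU = 0, so Q = W = nRT ln(V₂/V₁).
Q = (0.86)(8.314)(316) ln(14.8/33.5) = 2259 × -0.8169 = -1846 J.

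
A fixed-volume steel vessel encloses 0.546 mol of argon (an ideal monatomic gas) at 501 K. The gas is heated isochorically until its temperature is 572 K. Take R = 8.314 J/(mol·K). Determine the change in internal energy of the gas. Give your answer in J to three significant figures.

Constant volume ⇒ W = 0, so Q = ΔU = nCᵥΔT with Cᵥ = 3R/2 = 12.47 J/(mol·K).
ΔU = (0.546)(12.47)(572 − 501) = 483.5 J.

ΔU ≈ 483 J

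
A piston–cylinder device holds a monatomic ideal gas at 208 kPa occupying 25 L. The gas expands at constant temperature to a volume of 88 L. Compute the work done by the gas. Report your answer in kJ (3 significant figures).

W ≈ 6.54 kJ

Isothermal: W = nRT ln(V₂/V₁) = P₁V₁ ln(V₂/V₁).
P₁V₁ = (208 kPa)(25 L) = 5200 J.
W = 5200 × ln(88/25) = 5200 × 1.258
W_by_gas = 6544 J.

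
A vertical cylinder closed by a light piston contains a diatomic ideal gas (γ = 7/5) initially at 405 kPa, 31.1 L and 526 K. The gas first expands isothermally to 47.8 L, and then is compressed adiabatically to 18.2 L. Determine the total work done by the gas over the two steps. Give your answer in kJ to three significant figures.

Step 1 (isothermal): W = P₁V₁ ln(V₂/V₁) = (12596) ln(47.8/31.1) = 5414 J.
After step 1: P = 263.5 kPa, V = 47.8 L, T = 526 K.
Step 2 (adiabatic): W = (P₁V₁ − P₂V₂)/(γ−1) = (12595 − 18534)/0.4 = -14845 J.
W_total = 5414 − 14845 = -9431 J.

W_total ≈ -9.43 kJ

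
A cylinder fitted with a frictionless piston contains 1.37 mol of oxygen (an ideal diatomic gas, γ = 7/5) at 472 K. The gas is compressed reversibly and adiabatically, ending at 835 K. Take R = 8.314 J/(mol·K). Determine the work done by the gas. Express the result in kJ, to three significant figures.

Adiabatic ⇒ Q = 0, so W_by = −ΔU = nCᵥ(T₁ − T₂).
Cᵥ = 5R/2 = 20.79 J/(mol·K).
W = (1.37)(20.79)(472 − 835) = -10337 J.

W ≈ -10.3 kJ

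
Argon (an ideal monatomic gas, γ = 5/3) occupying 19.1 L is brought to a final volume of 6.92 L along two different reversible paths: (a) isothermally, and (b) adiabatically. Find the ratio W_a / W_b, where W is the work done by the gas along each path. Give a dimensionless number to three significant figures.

Path (a) isothermal: W = P₁V₁ ln(V₂/V₁) → W_a/(P₁V₁) = -1.015.
Path (b) adiabatic: W = P₁V₁(1 − (V₁/V₂)^(γ−1))/(γ−1) → W_b/(P₁V₁) = -1.451.
W_a / W_b = -1.015 / -1.451 = 0.6995.

W_a / W_b ≈ 0.699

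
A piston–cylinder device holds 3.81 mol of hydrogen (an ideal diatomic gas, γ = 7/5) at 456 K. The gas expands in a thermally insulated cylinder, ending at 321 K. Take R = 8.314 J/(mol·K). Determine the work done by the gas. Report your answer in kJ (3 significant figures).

W ≈ 10.7 kJ

Adiabatic ⇒ Q = 0, so W_by = −ΔU = nCᵥ(T₁ − T₂).
Cᵥ = 5R/2 = 20.79 J/(mol·K).
W = (3.81)(20.79)(456 − 321) = 10691 J.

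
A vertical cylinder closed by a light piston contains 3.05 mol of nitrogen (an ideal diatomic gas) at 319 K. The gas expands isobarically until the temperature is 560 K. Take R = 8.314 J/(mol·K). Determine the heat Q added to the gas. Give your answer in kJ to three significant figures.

Isobaric: W = nRΔT = (3.05)(8.314)(241) = 6111 J.
ΔU = nCᵥΔT with Cᵥ = 5R/2: ΔU = (3.05)(20.79)(241) = 15278 J.
Q = ΔU + W = 15278 + 6111 = 21389 J.

Q ≈ 21.4 kJ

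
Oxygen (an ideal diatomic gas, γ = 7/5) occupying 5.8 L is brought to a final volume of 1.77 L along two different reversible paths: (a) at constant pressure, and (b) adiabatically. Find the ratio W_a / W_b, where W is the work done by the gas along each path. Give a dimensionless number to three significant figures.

W_a / W_b ≈ 0.457

Path (a) isobaric: W = P₁(V₂ − V₁) → W_a/(P₁V₁) = -0.6948.
Path (b) adiabatic: W = P₁V₁(1 − (V₁/V₂)^(γ−1))/(γ−1) → W_b/(P₁V₁) = -1.519.
W_a / W_b = -0.6948 / -1.519 = 0.4574.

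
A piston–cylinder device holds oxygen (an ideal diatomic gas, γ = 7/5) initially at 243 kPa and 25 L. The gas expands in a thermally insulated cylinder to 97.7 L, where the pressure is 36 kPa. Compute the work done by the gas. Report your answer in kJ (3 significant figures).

Adiabatic: W = (P₁V₁ − P₂V₂)/(γ − 1) with γ = 7/5.
P₁V₁ = 6075 J, P₂V₂ = 3517 J.
W = (6075 − 3517) / 0.4 = 6395 J.

W ≈ 6.39 kJ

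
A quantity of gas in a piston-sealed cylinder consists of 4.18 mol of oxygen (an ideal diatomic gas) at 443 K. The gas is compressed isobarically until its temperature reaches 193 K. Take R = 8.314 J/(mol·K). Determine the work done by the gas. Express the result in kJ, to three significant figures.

Isobaric: W = P ΔV = nR ΔT.
W = (4.18)(8.314)(193 − 443) = -8688 J.

W ≈ -8.69 kJ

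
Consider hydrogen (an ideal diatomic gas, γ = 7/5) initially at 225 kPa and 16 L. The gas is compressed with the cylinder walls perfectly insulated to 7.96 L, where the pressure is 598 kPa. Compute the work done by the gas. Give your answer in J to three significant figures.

W ≈ -2900 J

Adiabatic: W = (P₁V₁ − P₂V₂)/(γ − 1) with γ = 7/5.
P₁V₁ = 3600 J, P₂V₂ = 4760 J.
W = (3600 − 4760) / 0.4 = -2900 J.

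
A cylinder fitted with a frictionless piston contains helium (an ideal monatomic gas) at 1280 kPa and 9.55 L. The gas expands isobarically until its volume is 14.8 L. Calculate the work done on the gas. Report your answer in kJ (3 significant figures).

W ≈ -6.72 kJ

Isobaric: W = P ΔV.
W = (1280 kPa)(14.8 − 9.55 L) = (1280)(5.25) = 6720 J.
Work on gas = −W_by = -6720 J.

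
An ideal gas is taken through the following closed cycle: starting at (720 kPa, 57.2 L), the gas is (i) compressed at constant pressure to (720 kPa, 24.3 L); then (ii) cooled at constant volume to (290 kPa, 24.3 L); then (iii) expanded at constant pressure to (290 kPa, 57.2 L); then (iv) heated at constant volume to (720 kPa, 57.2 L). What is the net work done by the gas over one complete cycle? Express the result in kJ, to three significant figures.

W_net ≈ -14.1 kJ

Constant-volume legs do no work.
W(i) = (720)(24.3 − 57.2) = -23688 J; W(iii) = (290)(57.2 − 24.3) = 9541 J.
W_net = -23688 + 9541 = -14147 J (the counter-clockwise enclosed area).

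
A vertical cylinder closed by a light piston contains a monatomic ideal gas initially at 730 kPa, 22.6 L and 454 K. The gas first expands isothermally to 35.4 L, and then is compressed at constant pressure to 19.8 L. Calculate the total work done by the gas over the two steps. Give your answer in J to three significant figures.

W_total ≈ 133 J

Step 1 (isothermal): W = P₁V₁ ln(V₂/V₁) = (16498) ln(35.4/22.6) = 7404 J.
After step 1: P = 466 kPa, V = 35.4 L, T = 454 K.
Step 2 (isobaric): W = PΔV = (466 kPa)(19.8 − 35.4 L) = -7270 J.
W_total = 7404 − 7270 = 133.4 J.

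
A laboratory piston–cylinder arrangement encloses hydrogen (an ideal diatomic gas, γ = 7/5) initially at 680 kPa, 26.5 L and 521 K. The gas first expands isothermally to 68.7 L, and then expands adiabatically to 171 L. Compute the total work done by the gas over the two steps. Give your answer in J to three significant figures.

Step 1 (isothermal): W = P₁V₁ ln(V₂/V₁) = (18020) ln(68.7/26.5) = 17166 J.
After step 1: P = 262.3 kPa, V = 68.7 L, T = 521 K.
Step 2 (adiabatic): W = (P₁V₁ − P₂V₂)/(γ−1) = (18020 − 12512)/0.4 = 13769 J.
W_total = 17166 + 13769 = 30935 J.

W_total ≈ 30900 J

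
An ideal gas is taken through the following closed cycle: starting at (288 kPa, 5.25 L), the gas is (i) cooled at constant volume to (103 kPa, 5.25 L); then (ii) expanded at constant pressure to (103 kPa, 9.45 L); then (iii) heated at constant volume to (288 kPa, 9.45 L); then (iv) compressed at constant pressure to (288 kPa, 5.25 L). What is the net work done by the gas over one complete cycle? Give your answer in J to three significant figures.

W_net ≈ -777 J

Constant-volume legs do no work.
W(ii) = (103)(9.45 − 5.25) = 432.6 J; W(iv) = (288)(5.25 − 9.45) = -1210 J.
W_net = 432.6 − 1210 = -777 J (the counter-clockwise enclosed area).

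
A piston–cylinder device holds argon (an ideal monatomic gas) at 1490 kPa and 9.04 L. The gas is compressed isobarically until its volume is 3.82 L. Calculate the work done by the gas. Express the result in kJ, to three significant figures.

W ≈ -7.78 kJ

Isobaric: W = P ΔV.
W = (1490 kPa)(3.82 − 9.04 L) = (1490)(-5.22) = -7778 J.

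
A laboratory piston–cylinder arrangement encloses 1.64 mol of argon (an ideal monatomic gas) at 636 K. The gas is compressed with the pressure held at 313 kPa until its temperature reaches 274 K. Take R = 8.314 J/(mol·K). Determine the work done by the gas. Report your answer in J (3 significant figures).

W ≈ -4940 J

Isobaric: W = P ΔV = nR ΔT.
W = (1.64)(8.314)(274 − 636) = -4936 J.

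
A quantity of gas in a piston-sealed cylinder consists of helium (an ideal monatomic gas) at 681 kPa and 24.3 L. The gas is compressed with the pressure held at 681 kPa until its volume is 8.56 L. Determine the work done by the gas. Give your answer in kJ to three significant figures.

Isobaric: W = P ΔV.
W = (681 kPa)(8.56 − 24.3 L) = (681)(-15.74) = -10719 J.

W ≈ -10.7 kJ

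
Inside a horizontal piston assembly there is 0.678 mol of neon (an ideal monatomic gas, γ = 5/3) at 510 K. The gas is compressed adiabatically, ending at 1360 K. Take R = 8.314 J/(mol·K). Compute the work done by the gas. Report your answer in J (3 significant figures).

Adiabatic ⇒ Q = 0, so W_by = −ΔU = nCᵥ(T₁ − T₂).
Cᵥ = 3R/2 = 12.47 J/(mol·K).
W = (0.678)(12.47)(510 − 1360) = -7187 J.

W ≈ -7190 J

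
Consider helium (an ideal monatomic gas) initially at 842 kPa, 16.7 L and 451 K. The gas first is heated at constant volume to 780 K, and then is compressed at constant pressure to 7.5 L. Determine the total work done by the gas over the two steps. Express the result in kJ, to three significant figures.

Step 1 (isochoric): W = 0 (constant volume).
After step 1: P = 1456 kPa (V unchanged).
Step 2 (isobaric): W = PΔV = (1456 kPa)(7.5 − 16.7 L) = -13397 J.
W_total = 0 − 13397 = -13397 J.

W_total ≈ -13.4 kJ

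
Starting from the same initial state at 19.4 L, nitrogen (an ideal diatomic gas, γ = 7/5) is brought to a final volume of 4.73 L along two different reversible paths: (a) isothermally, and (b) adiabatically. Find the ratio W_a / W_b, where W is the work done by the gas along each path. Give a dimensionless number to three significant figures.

Path (a) isothermal: W = P₁V₁ ln(V₂/V₁) → W_a/(P₁V₁) = -1.411.
Path (b) adiabatic: W = P₁V₁(1 − (V₁/V₂)^(γ−1))/(γ−1) → W_b/(P₁V₁) = -1.897.
W_a / W_b = -1.411 / -1.897 = 0.7441.

W_a / W_b ≈ 0.744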